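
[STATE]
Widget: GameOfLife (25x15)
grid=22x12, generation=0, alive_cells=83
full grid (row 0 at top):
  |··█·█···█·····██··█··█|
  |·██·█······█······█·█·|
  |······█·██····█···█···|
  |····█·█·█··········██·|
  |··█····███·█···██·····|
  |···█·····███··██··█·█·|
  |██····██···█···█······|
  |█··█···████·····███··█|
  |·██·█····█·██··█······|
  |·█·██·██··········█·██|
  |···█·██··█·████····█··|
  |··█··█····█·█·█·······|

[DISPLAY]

Gen: 0                   
··█·█···█·····██··█··█   
·██·█······█······█·█·   
······█·██····█···█···   
····█·█·█··········██·   
··█····███·█···██·····   
···█·····███··██··█·█·   
██····██···█···█······   
█··█···████·····███··█   
·██·█····█·██··█······   
·█·██·██··········█·██   
···█·██··█·████····█··   
··█··█····█·█·█·······   
                         
                         


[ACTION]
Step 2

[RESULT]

Gen: 2                   
·██·····█·········█···   
·█·█···█·█·······██···   
··█·██····█···█████···   
····█·█████···███··██·   
··█··█·█···████·█·····   
█··█··█·█··██···█··█··   
█··█·█·····█··█··██···   
···██······██·█·······   
███·█····██·····█·█··█   
███·█···██··██·█······   
····█···███·█·██···██·   
····███···█·█·········   
                         
                         


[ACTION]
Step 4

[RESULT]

Gen: 6                   
·████·███·············   
·█·····█··············   
····█···········█·██··   
·····████··█·██···█·██   
·······█·····█····█·█·   
····················█·   
····███············█··   
·███··█··██···█····█··   
█·███·····█···█···█···   
█·█··█····██·█········   
··········█·█·········   
······████·██···█·····   
                         
                         


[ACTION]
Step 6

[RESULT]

Gen: 12                  
······················   
···███··██·······███··   
········█·█·██···██··█   
····█···███·█·█··█···█   
··███······█··██··█··█   
·██··█········██··█··█   
···████·····█··█···█·█   
█···██····██···█···█·█   
·█···██··█·····█······   
······█··█············   
······█··█····█·······   
···········██·········   
                         
                         


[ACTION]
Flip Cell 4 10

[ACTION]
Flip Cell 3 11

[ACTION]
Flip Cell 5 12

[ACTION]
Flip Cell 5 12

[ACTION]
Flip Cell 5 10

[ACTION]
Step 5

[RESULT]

Gen: 17                  
···████············██·   
··█···██·············█   
·█···········██····██·   
█···█·█····█···█···█··   
███··█·····█··█·······   
█···█········██·······   
·█··█···██············   
·█····█··██···········   
····███····██·········   
·····█····███·········   
········███···········   
······················   
                         
                         


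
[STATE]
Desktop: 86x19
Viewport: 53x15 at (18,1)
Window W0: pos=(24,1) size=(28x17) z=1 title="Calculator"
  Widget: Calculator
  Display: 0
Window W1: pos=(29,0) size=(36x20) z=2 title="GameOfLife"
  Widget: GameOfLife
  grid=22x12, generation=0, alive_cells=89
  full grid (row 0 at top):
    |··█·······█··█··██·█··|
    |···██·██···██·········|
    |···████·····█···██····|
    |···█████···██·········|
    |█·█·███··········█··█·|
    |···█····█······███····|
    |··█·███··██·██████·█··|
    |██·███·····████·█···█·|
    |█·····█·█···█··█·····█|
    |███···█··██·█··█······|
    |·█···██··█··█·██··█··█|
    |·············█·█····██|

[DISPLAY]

      ┏━━━━┃ GameOfLife                       ┃      
      ┃ Cal┠──────────────────────────────────┨      
      ┠────┃Gen: 0                            ┃      
      ┃    ┃··█·······█··█··██·█··            ┃      
      ┃┌───┃···██·██···██·········            ┃      
      ┃│ 7 ┃···████·····█···██····            ┃      
      ┃├───┃···█████···██·········            ┃      
      ┃│ 4 ┃█·█·███··········█··█·            ┃      
      ┃├───┃···█····█······███····            ┃      
      ┃│ 1 ┃··█·███··██·██████·█··            ┃      
      ┃├───┃██·███·····████·█···█·            ┃      
      ┃│ 0 ┃█·····█·█···█··█·····█            ┃      
      ┃├───┃███···█··██·█··█······            ┃      
      ┃│ C ┃·█···██··█··█·██··█··█            ┃      
      ┃└───┃·············█·█····██            ┃      


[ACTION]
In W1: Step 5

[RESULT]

      ┏━━━━┃ GameOfLife                       ┃      
      ┃ Cal┠──────────────────────────────────┨      
      ┠────┃Gen: 5                            ┃      
      ┃    ┃······················            ┃      
      ┃┌───┃······················            ┃      
      ┃│ 7 ┃···█·█······█·█·······            ┃      
      ┃├───┃··█··█··█···██···██···            ┃      
      ┃│ 4 ┃··█···███···██········            ┃      
      ┃├───┃··█·······█···········            ┃      
      ┃│ 1 ┃····█····█·······█····            ┃      
      ┃├───┃····█··███······███···            ┃      
      ┃│ 0 ┃···█·████······█··█···            ┃      
      ┃├───┃·██·············██····            ┃      
      ┃│ C ┃█····█·██·······█···██            ┃      
      ┃└───┃·██··█·········█····██            ┃      


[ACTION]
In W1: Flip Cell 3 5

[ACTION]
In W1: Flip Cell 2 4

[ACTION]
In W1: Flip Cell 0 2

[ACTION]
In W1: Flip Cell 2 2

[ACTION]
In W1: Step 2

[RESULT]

      ┏━━━━┃ GameOfLife                       ┃      
      ┃ Cal┠──────────────────────────────────┨      
      ┠────┃Gen: 7                            ┃      
      ┃    ┃······················            ┃      
      ┃┌───┃··█·█·················            ┃      
      ┃│ 7 ┃······················            ┃      
      ┃├───┃·····██·████··········            ┃      
      ┃│ 4 ┃·█···█·····███········            ┃      
      ┃├───┃···██··█···██····█····            ┃      
      ┃│ 1 ┃··██······█·····█·█···            ┃      
      ┃├───┃········██·····██·██··            ┃      
      ┃│ 0 ┃·█····█········█··█···            ┃      
      ┃├───┃·██···········█···█···            ┃      
      ┃│ C ┃█·█···█········█·█··██            ┃      
      ┃└───┃················█···██            ┃      


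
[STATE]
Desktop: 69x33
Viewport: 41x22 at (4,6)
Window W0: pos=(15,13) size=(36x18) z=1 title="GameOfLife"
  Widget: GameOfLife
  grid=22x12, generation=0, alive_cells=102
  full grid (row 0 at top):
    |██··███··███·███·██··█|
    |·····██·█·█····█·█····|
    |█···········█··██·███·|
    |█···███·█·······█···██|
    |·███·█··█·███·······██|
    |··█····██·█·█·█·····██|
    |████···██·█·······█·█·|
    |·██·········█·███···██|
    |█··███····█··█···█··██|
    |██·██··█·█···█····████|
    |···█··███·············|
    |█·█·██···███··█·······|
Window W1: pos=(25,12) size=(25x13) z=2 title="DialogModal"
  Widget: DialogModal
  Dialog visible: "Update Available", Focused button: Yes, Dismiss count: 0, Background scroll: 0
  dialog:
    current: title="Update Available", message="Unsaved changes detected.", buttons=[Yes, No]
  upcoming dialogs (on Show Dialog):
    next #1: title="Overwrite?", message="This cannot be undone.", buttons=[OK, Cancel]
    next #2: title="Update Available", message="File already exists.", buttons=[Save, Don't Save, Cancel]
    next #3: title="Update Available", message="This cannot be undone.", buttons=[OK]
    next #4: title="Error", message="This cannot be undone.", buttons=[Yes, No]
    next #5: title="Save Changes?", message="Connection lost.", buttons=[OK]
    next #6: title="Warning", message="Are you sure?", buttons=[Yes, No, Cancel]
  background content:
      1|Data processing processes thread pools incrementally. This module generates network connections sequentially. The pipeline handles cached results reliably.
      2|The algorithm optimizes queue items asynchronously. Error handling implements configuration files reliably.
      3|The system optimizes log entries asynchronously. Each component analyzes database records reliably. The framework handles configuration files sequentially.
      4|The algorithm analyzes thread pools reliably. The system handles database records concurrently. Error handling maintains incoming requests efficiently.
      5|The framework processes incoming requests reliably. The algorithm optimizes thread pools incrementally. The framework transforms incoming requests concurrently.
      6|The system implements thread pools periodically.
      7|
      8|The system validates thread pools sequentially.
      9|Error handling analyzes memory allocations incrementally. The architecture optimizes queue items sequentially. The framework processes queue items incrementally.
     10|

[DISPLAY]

                                         
                                         
                                         
                                         
                                         
                                         
                     ┏━━━━━━━━━━━━━━━━━━━
           ┏━━━━━━━━━┃ DialogModal       
           ┃ GameOfLi┠───────────────────
           ┠─────────┃Data processing pro
           ┃Gen: 0   ┃The algorithm optim
           ┃██··███··┃Th┌────────────────
           ┃·····██·█┃Th│ Update Availabl
           ┃█········┃Th│Unsaved changes 
           ┃█···███·█┃Th│    [Yes]  No   
           ┃·███·█··█┃  └────────────────
           ┃··█····██┃The system validate
           ┃████···██┃Error handling anal
           ┃·██······┗━━━━━━━━━━━━━━━━━━━
           ┃█··███····█··█···█··██       
           ┃██·██··█·█···█····████       
           ┃···█··███·············       


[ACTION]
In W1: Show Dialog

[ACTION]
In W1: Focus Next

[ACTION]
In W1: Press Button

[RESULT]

                                         
                                         
                                         
                                         
                                         
                                         
                     ┏━━━━━━━━━━━━━━━━━━━
           ┏━━━━━━━━━┃ DialogModal       
           ┃ GameOfLi┠───────────────────
           ┠─────────┃Data processing pro
           ┃Gen: 0   ┃The algorithm optim
           ┃██··███··┃The system optimize
           ┃·····██·█┃The algorithm analy
           ┃█········┃The framework proce
           ┃█···███·█┃The system implemen
           ┃·███·█··█┃                   
           ┃··█····██┃The system validate
           ┃████···██┃Error handling anal
           ┃·██······┗━━━━━━━━━━━━━━━━━━━
           ┃█··███····█··█···█··██       
           ┃██·██··█·█···█····████       
           ┃···█··███·············       


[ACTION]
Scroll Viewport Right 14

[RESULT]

                                         
                                         
                                         
                                         
                                         
                                         
       ┏━━━━━━━━━━━━━━━━━━━━━━━┓         
━━━━━━━┃ DialogModal           ┃┓        
ameOfLi┠───────────────────────┨┃        
───────┃Data processing process┃┨        
n: 0   ┃The algorithm optimizes┃┃        
··███··┃The system optimizes lo┃┃        
···██·█┃The algorithm analyzes ┃┃        
·······┃The framework processes┃┃        
··███·█┃The system implements t┃┃        
██·█··█┃                       ┃┃        
█····██┃The system validates th┃┃        
██···██┃Error handling analyzes┃┃        
█······┗━━━━━━━━━━━━━━━━━━━━━━━┛┃        
·███····█··█···█··██            ┃        
·██··█·█···█····████            ┃        
·█··███·············            ┃        


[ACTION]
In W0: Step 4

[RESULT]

                                         
                                         
                                         
                                         
                                         
                                         
       ┏━━━━━━━━━━━━━━━━━━━━━━━┓         
━━━━━━━┃ DialogModal           ┃┓        
ameOfLi┠───────────────────────┨┃        
───────┃Data processing process┃┨        
n: 4   ┃The algorithm optimizes┃┃        
··████·┃The system optimizes lo┃┃        
·····██┃The algorithm analyzes ┃┃        
█··█···┃The framework processes┃┃        
······█┃The system implements t┃┃        
····██·┃                       ┃┃        
···███·┃The system validates th┃┃        
···██··┃Error handling analyzes┃┃        
·······┗━━━━━━━━━━━━━━━━━━━━━━━┛┃        
·····██·············            ┃        
█···███··········█··            ┃        
·███·█··········███·            ┃        


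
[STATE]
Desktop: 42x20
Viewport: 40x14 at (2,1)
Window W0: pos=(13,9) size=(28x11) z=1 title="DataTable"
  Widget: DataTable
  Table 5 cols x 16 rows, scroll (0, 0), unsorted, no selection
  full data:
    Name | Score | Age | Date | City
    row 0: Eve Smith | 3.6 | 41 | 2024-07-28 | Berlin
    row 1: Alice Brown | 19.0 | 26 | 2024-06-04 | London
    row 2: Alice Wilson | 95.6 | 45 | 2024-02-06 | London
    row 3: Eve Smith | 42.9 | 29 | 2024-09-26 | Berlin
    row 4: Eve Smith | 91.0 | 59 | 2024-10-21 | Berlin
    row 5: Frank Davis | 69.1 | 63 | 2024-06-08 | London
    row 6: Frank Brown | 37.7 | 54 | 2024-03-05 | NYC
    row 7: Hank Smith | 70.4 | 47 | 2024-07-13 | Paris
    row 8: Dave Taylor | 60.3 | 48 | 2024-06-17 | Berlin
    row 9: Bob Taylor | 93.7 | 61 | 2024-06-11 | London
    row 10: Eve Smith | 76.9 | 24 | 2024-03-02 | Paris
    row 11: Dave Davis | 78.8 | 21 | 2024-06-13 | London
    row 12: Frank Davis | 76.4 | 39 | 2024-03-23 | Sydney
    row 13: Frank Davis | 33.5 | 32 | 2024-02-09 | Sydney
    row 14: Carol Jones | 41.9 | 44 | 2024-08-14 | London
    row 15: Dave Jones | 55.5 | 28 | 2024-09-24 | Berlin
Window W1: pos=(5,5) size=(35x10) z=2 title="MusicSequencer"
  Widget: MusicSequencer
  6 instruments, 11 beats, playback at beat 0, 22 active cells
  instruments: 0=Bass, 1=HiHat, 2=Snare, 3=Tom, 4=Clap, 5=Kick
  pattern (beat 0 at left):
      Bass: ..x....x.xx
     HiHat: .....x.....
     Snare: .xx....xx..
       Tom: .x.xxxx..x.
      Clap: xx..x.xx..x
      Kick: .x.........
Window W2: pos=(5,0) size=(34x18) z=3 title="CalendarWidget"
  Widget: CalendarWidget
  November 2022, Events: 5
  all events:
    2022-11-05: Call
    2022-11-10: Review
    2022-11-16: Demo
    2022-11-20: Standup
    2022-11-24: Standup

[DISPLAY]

   ┃ CalendarWidget                 ┃   
   ┠────────────────────────────────┨   
   ┃         November 2022          ┃   
   ┃Mo Tu We Th Fr Sa Su            ┃   
   ┃    1  2  3  4  5*  6           ┃┓  
   ┃ 7  8  9 10* 11 12 13           ┃┃  
   ┃14 15 16* 17 18 19 20*          ┃┨  
   ┃21 22 23 24* 25 26 27           ┃┃  
   ┃28 29 30                        ┃┃┓ 
   ┃                                ┃┃┃ 
   ┃                                ┃┃┨ 
   ┃                                ┃┃┃ 
   ┃                                ┃┃┃ 
   ┃                                ┃┛┃ 


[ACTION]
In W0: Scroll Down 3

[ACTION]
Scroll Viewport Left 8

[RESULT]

     ┃ CalendarWidget                 ┃ 
     ┠────────────────────────────────┨ 
     ┃         November 2022          ┃ 
     ┃Mo Tu We Th Fr Sa Su            ┃ 
     ┃    1  2  3  4  5*  6           ┃┓
     ┃ 7  8  9 10* 11 12 13           ┃┃
     ┃14 15 16* 17 18 19 20*          ┃┨
     ┃21 22 23 24* 25 26 27           ┃┃
     ┃28 29 30                        ┃┃
     ┃                                ┃┃
     ┃                                ┃┃
     ┃                                ┃┃
     ┃                                ┃┃
     ┃                                ┃┛


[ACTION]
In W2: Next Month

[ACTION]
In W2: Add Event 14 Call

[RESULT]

     ┃ CalendarWidget                 ┃ 
     ┠────────────────────────────────┨ 
     ┃         December 2022          ┃ 
     ┃Mo Tu We Th Fr Sa Su            ┃ 
     ┃          1  2  3  4            ┃┓
     ┃ 5  6  7  8  9 10 11            ┃┃
     ┃12 13 14* 15 16 17 18           ┃┨
     ┃19 20 21 22 23 24 25            ┃┃
     ┃26 27 28 29 30 31               ┃┃
     ┃                                ┃┃
     ┃                                ┃┃
     ┃                                ┃┃
     ┃                                ┃┃
     ┃                                ┃┛


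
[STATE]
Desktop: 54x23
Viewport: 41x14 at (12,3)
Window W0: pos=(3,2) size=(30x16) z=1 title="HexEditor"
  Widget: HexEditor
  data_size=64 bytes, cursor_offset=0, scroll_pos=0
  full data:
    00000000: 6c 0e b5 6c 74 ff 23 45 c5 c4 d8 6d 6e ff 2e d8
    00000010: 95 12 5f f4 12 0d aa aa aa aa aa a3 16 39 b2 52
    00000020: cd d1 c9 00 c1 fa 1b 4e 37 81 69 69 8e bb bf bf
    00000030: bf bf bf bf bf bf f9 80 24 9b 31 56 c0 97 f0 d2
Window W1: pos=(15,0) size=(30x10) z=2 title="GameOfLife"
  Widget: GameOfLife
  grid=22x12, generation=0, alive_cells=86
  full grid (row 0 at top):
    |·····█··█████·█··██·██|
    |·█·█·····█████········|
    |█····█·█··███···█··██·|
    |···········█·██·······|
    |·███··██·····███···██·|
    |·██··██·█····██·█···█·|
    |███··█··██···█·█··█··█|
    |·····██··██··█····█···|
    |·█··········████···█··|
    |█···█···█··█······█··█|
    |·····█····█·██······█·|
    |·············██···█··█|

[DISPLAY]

or ┃Gen: 0                      ┃        
───┃···········█·██·······      ┃        
  6┃·███··██·····███···██·      ┃        
  9┃·██··██·█····██·█···█·      ┃        
  c┃███··█··██···█·█··█··█      ┃        
  b┃·····██··██··█····█···      ┃        
   ┗━━━━━━━━━━━━━━━━━━━━━━━━━━━━┛        
                    ┃                    
                    ┃                    
                    ┃                    
                    ┃                    
                    ┃                    
                    ┃                    
                    ┃                    


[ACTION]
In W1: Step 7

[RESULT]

or ┃Gen: 7                      ┃        
───┃·█·····██···········██      ┃        
  6┃█·█··················█      ┃        
  9┃█·█················█··      ┃        
  c┃·█·······█·█··········      ┃        
  b┃·········█··█······█·█      ┃        
   ┗━━━━━━━━━━━━━━━━━━━━━━━━━━━━┛        
                    ┃                    
                    ┃                    
                    ┃                    
                    ┃                    
                    ┃                    
                    ┃                    
                    ┃                    


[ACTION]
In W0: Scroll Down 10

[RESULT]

or ┃Gen: 7                      ┃        
───┃·█·····██···········██      ┃        
  b┃█·█··················█      ┃        
   ┃█·█················█··      ┃        
   ┃·█·······█·█··········      ┃        
   ┃·········█··█······█·█      ┃        
   ┗━━━━━━━━━━━━━━━━━━━━━━━━━━━━┛        
                    ┃                    
                    ┃                    
                    ┃                    
                    ┃                    
                    ┃                    
                    ┃                    
                    ┃                    


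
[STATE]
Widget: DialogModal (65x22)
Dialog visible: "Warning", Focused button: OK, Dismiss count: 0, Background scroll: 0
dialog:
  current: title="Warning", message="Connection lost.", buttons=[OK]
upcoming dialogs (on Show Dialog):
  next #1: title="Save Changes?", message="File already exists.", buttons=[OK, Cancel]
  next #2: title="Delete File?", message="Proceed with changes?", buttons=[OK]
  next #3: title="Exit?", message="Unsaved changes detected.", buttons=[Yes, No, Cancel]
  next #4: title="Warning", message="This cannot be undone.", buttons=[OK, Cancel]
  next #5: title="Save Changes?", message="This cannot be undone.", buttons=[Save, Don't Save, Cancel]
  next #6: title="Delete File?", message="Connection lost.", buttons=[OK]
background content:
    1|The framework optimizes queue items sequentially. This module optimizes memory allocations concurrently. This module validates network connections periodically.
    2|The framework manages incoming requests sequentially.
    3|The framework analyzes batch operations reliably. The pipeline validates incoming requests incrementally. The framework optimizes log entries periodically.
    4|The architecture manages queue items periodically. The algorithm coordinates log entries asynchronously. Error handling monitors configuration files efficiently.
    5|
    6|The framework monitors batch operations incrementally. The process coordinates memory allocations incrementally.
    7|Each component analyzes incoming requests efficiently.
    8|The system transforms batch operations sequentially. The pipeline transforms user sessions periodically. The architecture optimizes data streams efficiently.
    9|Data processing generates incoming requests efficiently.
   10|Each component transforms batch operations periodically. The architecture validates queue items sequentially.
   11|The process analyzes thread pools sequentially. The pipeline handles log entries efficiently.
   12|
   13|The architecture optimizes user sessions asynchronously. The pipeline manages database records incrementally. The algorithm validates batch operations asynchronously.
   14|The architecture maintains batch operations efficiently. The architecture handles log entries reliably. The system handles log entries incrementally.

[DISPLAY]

The framework optimizes queue items sequentially. This module opt
The framework manages incoming requests sequentially.            
The framework analyzes batch operations reliably. The pipeline va
The architecture manages queue items periodically. The algorithm 
                                                                 
The framework monitors batch operations incrementally. The proces
Each component analyzes incoming requests efficiently.           
The system transforms batch operations sequentially. The pipeline
Data processing genera┌──────────────────┐s efficiently.         
Each component transfo│     Warning      │ periodically. The arch
The process analyzes t│ Connection lost. │ally. The pipeline hand
                      │       [OK]       │                       
The architecture optim└──────────────────┘synchronously. The pipe
The architecture maintains batch operations efficiently. The arch
                                                                 
                                                                 
                                                                 
                                                                 
                                                                 
                                                                 
                                                                 
                                                                 


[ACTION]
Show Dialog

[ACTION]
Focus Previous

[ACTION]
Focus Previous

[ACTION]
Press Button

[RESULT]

The framework optimizes queue items sequentially. This module opt
The framework manages incoming requests sequentially.            
The framework analyzes batch operations reliably. The pipeline va
The architecture manages queue items periodically. The algorithm 
                                                                 
The framework monitors batch operations incrementally. The proces
Each component analyzes incoming requests efficiently.           
The system transforms batch operations sequentially. The pipeline
Data processing generates incoming requests efficiently.         
Each component transforms batch operations periodically. The arch
The process analyzes thread pools sequentially. The pipeline hand
                                                                 
The architecture optimizes user sessions asynchronously. The pipe
The architecture maintains batch operations efficiently. The arch
                                                                 
                                                                 
                                                                 
                                                                 
                                                                 
                                                                 
                                                                 
                                                                 


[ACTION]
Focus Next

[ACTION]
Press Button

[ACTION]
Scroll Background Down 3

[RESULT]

The architecture manages queue items periodically. The algorithm 
                                                                 
The framework monitors batch operations incrementally. The proces
Each component analyzes incoming requests efficiently.           
The system transforms batch operations sequentially. The pipeline
Data processing generates incoming requests efficiently.         
Each component transforms batch operations periodically. The arch
The process analyzes thread pools sequentially. The pipeline hand
                                                                 
The architecture optimizes user sessions asynchronously. The pipe
The architecture maintains batch operations efficiently. The arch
                                                                 
                                                                 
                                                                 
                                                                 
                                                                 
                                                                 
                                                                 
                                                                 
                                                                 
                                                                 
                                                                 


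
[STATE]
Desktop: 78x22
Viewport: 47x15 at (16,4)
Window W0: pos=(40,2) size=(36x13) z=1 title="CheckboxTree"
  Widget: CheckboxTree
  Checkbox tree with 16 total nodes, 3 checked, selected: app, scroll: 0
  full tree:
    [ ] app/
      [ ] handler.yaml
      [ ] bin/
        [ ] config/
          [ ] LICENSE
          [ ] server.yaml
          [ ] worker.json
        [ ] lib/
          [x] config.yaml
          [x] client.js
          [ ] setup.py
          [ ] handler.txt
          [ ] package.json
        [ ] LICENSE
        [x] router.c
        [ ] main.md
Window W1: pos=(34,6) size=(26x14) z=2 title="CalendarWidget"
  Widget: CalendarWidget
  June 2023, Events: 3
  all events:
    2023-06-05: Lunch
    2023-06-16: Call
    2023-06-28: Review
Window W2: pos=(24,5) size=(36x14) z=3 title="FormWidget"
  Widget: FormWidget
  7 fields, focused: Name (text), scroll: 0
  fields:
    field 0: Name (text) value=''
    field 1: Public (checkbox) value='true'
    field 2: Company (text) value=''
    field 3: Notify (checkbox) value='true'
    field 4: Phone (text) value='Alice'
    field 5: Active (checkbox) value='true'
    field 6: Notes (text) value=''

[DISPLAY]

                        ┠──────────────────────
        ┏━━━━━━━━━━━━━━━━━━━━━━━━━━━━━━━━━━┓   
        ┃ FormWidget                       ┃   
        ┠──────────────────────────────────┨   
        ┃> Name:       [                  ]┃   
        ┃  Public:     [x]                 ┃   
        ┃  Company:    [                  ]┃aml
        ┃  Notify:     [x]                 ┃son
        ┃  Phone:      [Alice             ]┃   
        ┃  Active:     [x]                 ┃aml
        ┃  Notes:      [                  ]┃━━━
        ┃                                  ┃   
        ┃                                  ┃   
        ┃                                  ┃   
        ┗━━━━━━━━━━━━━━━━━━━━━━━━━━━━━━━━━━┛   


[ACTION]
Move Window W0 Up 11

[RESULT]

                        ┃   [ ] handler.yaml   
        ┏━━━━━━━━━━━━━━━━━━━━━━━━━━━━━━━━━━┓   
        ┃ FormWidget                       ┃   
        ┠──────────────────────────────────┨   
        ┃> Name:       [                  ]┃aml
        ┃  Public:     [x]                 ┃son
        ┃  Company:    [                  ]┃   
        ┃  Notify:     [x]                 ┃aml
        ┃  Phone:      [Alice             ]┃━━━
        ┃  Active:     [x]                 ┃   
        ┃  Notes:      [                  ]┃   
        ┃                                  ┃   
        ┃                                  ┃   
        ┃                                  ┃   
        ┗━━━━━━━━━━━━━━━━━━━━━━━━━━━━━━━━━━┛   


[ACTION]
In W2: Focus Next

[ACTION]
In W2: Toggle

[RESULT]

                        ┃   [ ] handler.yaml   
        ┏━━━━━━━━━━━━━━━━━━━━━━━━━━━━━━━━━━┓   
        ┃ FormWidget                       ┃   
        ┠──────────────────────────────────┨   
        ┃  Name:       [                  ]┃aml
        ┃> Public:     [ ]                 ┃son
        ┃  Company:    [                  ]┃   
        ┃  Notify:     [x]                 ┃aml
        ┃  Phone:      [Alice             ]┃━━━
        ┃  Active:     [x]                 ┃   
        ┃  Notes:      [                  ]┃   
        ┃                                  ┃   
        ┃                                  ┃   
        ┃                                  ┃   
        ┗━━━━━━━━━━━━━━━━━━━━━━━━━━━━━━━━━━┛   


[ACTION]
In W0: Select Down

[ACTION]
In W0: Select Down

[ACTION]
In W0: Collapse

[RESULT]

                        ┃   [ ] handler.yaml   
        ┏━━━━━━━━━━━━━━━━━━━━━━━━━━━━━━━━━━┓   
        ┃ FormWidget                       ┃   
        ┠──────────────────────────────────┨   
        ┃  Name:       [                  ]┃   
        ┃> Public:     [ ]                 ┃   
        ┃  Company:    [                  ]┃   
        ┃  Notify:     [x]                 ┃   
        ┃  Phone:      [Alice             ]┃━━━
        ┃  Active:     [x]                 ┃   
        ┃  Notes:      [                  ]┃   
        ┃                                  ┃   
        ┃                                  ┃   
        ┃                                  ┃   
        ┗━━━━━━━━━━━━━━━━━━━━━━━━━━━━━━━━━━┛   


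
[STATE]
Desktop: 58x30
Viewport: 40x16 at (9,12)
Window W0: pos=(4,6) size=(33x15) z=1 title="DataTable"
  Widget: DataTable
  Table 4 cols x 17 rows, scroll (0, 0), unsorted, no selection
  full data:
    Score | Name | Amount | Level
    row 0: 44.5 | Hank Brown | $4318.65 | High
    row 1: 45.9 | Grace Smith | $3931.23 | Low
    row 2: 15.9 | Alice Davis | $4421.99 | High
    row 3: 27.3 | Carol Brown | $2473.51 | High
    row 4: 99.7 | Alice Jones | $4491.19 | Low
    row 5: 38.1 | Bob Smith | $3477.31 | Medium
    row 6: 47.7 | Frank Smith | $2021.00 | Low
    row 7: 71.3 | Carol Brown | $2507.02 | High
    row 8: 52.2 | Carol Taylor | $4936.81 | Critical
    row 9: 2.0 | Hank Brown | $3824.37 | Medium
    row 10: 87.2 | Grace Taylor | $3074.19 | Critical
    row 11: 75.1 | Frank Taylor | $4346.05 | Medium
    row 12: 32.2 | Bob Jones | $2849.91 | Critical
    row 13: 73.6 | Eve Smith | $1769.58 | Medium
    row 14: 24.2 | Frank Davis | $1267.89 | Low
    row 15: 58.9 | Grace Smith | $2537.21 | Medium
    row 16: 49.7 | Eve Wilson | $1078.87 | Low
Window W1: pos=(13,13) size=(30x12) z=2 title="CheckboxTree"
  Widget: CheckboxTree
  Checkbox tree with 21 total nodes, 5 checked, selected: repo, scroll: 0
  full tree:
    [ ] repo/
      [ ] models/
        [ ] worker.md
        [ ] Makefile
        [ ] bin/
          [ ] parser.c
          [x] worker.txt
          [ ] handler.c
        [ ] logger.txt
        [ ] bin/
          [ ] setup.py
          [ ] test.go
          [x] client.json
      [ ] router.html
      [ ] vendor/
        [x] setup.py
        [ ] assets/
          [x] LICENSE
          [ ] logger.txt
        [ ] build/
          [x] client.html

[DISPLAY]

 │Grace Smith │$3931.23│Low┃            
 │Al┏━━━━━━━━━━━━━━━━━━━━━━━━━━━━┓      
 │Ca┃ CheckboxTree               ┃      
 │Al┠────────────────────────────┨      
 │Bo┃>[-] repo/                  ┃      
 │Fr┃   [-] models/              ┃      
 │Ca┃     [ ] worker.md          ┃      
 │Ca┃     [ ] Makefile           ┃      
━━━━┃     [-] bin/               ┃      
    ┃       [ ] parser.c         ┃      
    ┃       [x] worker.txt       ┃      
    ┃       [ ] handler.c        ┃      
    ┗━━━━━━━━━━━━━━━━━━━━━━━━━━━━┛      
                                        
                                        
                                        


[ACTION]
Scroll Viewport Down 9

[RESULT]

 │Ca┃ CheckboxTree               ┃      
 │Al┠────────────────────────────┨      
 │Bo┃>[-] repo/                  ┃      
 │Fr┃   [-] models/              ┃      
 │Ca┃     [ ] worker.md          ┃      
 │Ca┃     [ ] Makefile           ┃      
━━━━┃     [-] bin/               ┃      
    ┃       [ ] parser.c         ┃      
    ┃       [x] worker.txt       ┃      
    ┃       [ ] handler.c        ┃      
    ┗━━━━━━━━━━━━━━━━━━━━━━━━━━━━┛      
                                        
                                        
                                        
                                        
                                        


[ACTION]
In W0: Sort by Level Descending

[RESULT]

 │Ev┃ CheckboxTree               ┃      
 │Gr┠────────────────────────────┨      
 │Gr┃>[-] repo/                  ┃      
 │Al┃   [-] models/              ┃      
 │Fr┃     [ ] worker.md          ┃      
 │Fr┃     [ ] Makefile           ┃      
━━━━┃     [-] bin/               ┃      
    ┃       [ ] parser.c         ┃      
    ┃       [x] worker.txt       ┃      
    ┃       [ ] handler.c        ┃      
    ┗━━━━━━━━━━━━━━━━━━━━━━━━━━━━┛      
                                        
                                        
                                        
                                        
                                        


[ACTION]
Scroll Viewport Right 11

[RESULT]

ckboxTree               ┃               
────────────────────────┨               
 repo/                  ┃               
-] models/              ┃               
 [ ] worker.md          ┃               
 [ ] Makefile           ┃               
 [-] bin/               ┃               
   [ ] parser.c         ┃               
   [x] worker.txt       ┃               
   [ ] handler.c        ┃               
━━━━━━━━━━━━━━━━━━━━━━━━┛               
                                        
                                        
                                        
                                        
                                        


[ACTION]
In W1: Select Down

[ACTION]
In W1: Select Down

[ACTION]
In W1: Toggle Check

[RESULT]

ckboxTree               ┃               
────────────────────────┨               
 repo/                  ┃               
-] models/              ┃               
 [x] worker.md          ┃               
 [ ] Makefile           ┃               
 [-] bin/               ┃               
   [ ] parser.c         ┃               
   [x] worker.txt       ┃               
   [ ] handler.c        ┃               
━━━━━━━━━━━━━━━━━━━━━━━━┛               
                                        
                                        
                                        
                                        
                                        
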